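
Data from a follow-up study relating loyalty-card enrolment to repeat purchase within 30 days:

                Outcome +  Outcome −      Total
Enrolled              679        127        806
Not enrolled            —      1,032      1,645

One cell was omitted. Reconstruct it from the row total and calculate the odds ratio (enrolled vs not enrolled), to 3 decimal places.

The missing cell is in the unexposed row: 1645 − 1032 = 613.
So a = 679, b = 127, c = 613, d = 1032.
OR = (a·d)/(b·c) = (679 × 1032) / (127 × 613) = 700728 / 77851 = 9.00089

9.001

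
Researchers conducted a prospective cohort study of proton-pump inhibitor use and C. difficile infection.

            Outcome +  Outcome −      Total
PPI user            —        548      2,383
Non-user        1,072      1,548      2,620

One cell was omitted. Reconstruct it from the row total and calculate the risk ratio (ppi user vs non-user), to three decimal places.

1.882

The missing cell is in the exposed row: 2383 − 548 = 1835.
So a = 1835, b = 548, c = 1072, d = 1548.
RR = [a/(a+b)] / [c/(c+d)] = (1835/2383) / (1072/2620) = 0.77004/0.40916 = 1.88200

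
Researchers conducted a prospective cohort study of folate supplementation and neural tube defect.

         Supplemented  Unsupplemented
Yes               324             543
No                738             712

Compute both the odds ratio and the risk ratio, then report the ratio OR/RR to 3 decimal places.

0.816

Reading the table with exposure as columns: a = 324 (Supplemented, case), b = 738 (Supplemented, non-case), c = 543 (Unsupplemented, case), d = 712.
OR = (324·712)/(738·543) = 230688/400734 = 0.57566
Risk in exposed = 324/1062 = 0.30508; risk in unexposed = 543/1255 = 0.43267; RR = 0.70512
OR/RR = 0.57566 / 0.70512 = 0.81640
The outcome is not rare, so the OR lies further from 1 than the RR.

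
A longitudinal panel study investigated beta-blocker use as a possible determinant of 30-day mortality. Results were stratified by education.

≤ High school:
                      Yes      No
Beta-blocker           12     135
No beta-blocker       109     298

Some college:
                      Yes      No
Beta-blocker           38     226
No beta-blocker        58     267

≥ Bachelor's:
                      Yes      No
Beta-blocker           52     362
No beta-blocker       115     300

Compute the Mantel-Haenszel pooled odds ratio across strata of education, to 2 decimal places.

OR_MH = Σ(aᵢdᵢ/nᵢ) / Σ(bᵢcᵢ/nᵢ), where nᵢ is the stratum total.
Stratum 1 (≤ High school): n = 554; a·d/n = 12·298/554 = 6.4549; b·c/n = 135·109/554 = 26.5614
Stratum 2 (Some college): n = 589; a·d/n = 38·267/589 = 17.2258; b·c/n = 226·58/589 = 22.2547
Stratum 3 (≥ Bachelor's): n = 829; a·d/n = 52·300/829 = 18.8179; b·c/n = 362·115/829 = 50.2171
OR_MH = (6.4549 + 17.2258 + 18.8179) / (26.5614 + 22.2547 + 50.2171) = 42.4985 / 99.0332 = 0.42913

0.43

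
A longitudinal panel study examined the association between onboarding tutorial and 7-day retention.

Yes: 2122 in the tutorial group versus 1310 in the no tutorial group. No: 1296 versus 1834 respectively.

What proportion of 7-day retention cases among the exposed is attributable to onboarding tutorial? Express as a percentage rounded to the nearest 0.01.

32.89

From the description: a = 2122, b = 1296, c = 1310, d = 1834.
Risk in exposed = 2122/3418 = 0.62083; risk in unexposed = 1310/3144 = 0.41667.
RR = 0.62083/0.41667 = 1.48999
AR% = (RR − 1)/RR × 100 = (1.48999 − 1)/1.48999 × 100 = 32.8856%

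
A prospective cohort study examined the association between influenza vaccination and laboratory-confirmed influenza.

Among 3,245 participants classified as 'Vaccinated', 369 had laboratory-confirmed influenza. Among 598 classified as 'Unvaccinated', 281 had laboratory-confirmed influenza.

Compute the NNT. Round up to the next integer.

3

Risk in treated group = 369/3245 = 0.11371; risk in control = 281/598 = 0.46990.
Absolute risk reduction = 0.46990 − 0.11371 = 0.35619
NNT = 1 / ARR = 1 / 0.35619 = 2.808 → round up → 3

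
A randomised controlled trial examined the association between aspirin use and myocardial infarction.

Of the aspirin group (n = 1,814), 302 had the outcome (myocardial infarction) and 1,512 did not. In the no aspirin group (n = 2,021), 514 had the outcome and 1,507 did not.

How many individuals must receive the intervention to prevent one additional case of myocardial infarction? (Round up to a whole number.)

12

Risk in treated group = 302/1814 = 0.16648; risk in control = 514/2021 = 0.25433.
Absolute risk reduction = 0.25433 − 0.16648 = 0.08785
NNT = 1 / ARR = 1 / 0.08785 = 11.383 → round up → 12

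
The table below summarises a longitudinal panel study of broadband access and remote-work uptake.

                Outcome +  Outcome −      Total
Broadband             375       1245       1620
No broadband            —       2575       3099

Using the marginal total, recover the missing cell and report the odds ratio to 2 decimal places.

1.48

The missing cell is in the unexposed row: 3099 − 2575 = 524.
So a = 375, b = 1245, c = 524, d = 2575.
OR = (a·d)/(b·c) = (375 × 2575) / (1245 × 524) = 965625 / 652380 = 1.48016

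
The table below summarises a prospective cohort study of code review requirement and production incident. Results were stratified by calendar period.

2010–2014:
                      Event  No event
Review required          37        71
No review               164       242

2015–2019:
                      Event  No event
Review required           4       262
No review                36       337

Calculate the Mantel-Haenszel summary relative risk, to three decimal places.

0.638

RR_MH = Σ(aᵢ·n₀ᵢ/nᵢ) / Σ(cᵢ·n₁ᵢ/nᵢ), with n₁ᵢ = aᵢ+bᵢ (exposed), n₀ᵢ = cᵢ+dᵢ (unexposed), nᵢ = n₁ᵢ+n₀ᵢ.
Stratum 1 (2010–2014): n₁ = 108, n₀ = 406, n = 514; a·n₀/n = 37·406/514 = 29.2257; c·n₁/n = 164·108/514 = 34.4591
Stratum 2 (2015–2019): n₁ = 266, n₀ = 373, n = 639; a·n₀/n = 4·373/639 = 2.3349; c·n₁/n = 36·266/639 = 14.9859
RR_MH = (29.2257 + 2.3349) / (34.4591 + 14.9859) = 31.5606 / 49.4451 = 0.63830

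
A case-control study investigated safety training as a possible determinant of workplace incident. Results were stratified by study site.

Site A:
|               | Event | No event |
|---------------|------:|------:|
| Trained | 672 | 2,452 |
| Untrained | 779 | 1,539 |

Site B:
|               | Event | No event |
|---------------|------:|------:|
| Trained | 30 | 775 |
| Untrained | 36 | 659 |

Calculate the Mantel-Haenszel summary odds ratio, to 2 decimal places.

0.55

OR_MH = Σ(aᵢdᵢ/nᵢ) / Σ(bᵢcᵢ/nᵢ), where nᵢ is the stratum total.
Stratum 1 (Site A): n = 5442; a·d/n = 672·1539/5442 = 190.0419; b·c/n = 2452·779/5442 = 350.9938
Stratum 2 (Site B): n = 1500; a·d/n = 30·659/1500 = 13.1800; b·c/n = 775·36/1500 = 18.6000
OR_MH = (190.0419 + 13.1800) / (350.9938 + 18.6000) = 203.2219 / 369.5938 = 0.54985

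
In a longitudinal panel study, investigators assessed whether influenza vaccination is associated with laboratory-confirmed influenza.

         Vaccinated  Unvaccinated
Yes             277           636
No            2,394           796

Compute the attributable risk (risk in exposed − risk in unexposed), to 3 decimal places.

-0.340

Reading the table with exposure as columns: a = 277 (Vaccinated, case), b = 2394 (Vaccinated, non-case), c = 636 (Unvaccinated, case), d = 796.
Risk in exposed = 277/2671 = 0.103706; risk in unexposed = 636/1432 = 0.444134.
Risk difference = 0.103706 − 0.444134 = -0.340428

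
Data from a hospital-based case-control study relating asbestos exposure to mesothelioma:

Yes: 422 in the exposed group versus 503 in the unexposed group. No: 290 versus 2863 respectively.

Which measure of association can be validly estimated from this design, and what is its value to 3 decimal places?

From the description: a = 422, b = 290, c = 503, d = 2863.
This is a hospital-based case-control study: participants were sampled on outcome status, so risks in the source population cannot be estimated directly — relative risk is not valid here. The odds ratio is the appropriate measure.
OR = (a·d)/(b·c) = (422 × 2863) / (290 × 503) = 1208186 / 145870 = 8.28262

8.283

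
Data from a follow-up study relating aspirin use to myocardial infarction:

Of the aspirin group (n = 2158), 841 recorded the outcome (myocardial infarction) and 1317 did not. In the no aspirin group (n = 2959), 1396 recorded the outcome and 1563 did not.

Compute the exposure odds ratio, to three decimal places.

From the description: a = 841, b = 1317, c = 1396, d = 1563.
OR = (a·d)/(b·c) = (841 × 1563) / (1317 × 1396) = 1314483 / 1838532 = 0.71496
Exposure is associated with lower odds of myocardial infarction (OR = 0.71 < 1).

0.715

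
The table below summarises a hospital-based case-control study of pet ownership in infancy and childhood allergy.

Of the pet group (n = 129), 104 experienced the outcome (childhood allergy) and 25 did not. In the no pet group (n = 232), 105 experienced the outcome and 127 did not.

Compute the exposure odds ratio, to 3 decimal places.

5.032

From the description: a = 104, b = 25, c = 105, d = 127.
OR = (a·d)/(b·c) = (104 × 127) / (25 × 105) = 13208 / 2625 = 5.03162
The odds of childhood allergy are about 5.03 times as high in the pet group.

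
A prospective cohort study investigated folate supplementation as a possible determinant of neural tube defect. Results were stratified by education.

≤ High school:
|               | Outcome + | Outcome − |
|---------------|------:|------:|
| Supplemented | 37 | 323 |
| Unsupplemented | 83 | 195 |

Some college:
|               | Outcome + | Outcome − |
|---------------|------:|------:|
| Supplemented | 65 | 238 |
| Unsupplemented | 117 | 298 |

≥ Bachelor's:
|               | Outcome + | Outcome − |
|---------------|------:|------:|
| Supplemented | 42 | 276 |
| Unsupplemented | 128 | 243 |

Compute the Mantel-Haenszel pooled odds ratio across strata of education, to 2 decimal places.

OR_MH = Σ(aᵢdᵢ/nᵢ) / Σ(bᵢcᵢ/nᵢ), where nᵢ is the stratum total.
Stratum 1 (≤ High school): n = 638; a·d/n = 37·195/638 = 11.3088; b·c/n = 323·83/638 = 42.0204
Stratum 2 (Some college): n = 718; a·d/n = 65·298/718 = 26.9777; b·c/n = 238·117/718 = 38.7827
Stratum 3 (≥ Bachelor's): n = 689; a·d/n = 42·243/689 = 14.8128; b·c/n = 276·128/689 = 51.2743
OR_MH = (11.3088 + 26.9777 + 14.8128) / (42.0204 + 38.7827 + 51.2743) = 53.0993 / 132.0774 = 0.40203

0.40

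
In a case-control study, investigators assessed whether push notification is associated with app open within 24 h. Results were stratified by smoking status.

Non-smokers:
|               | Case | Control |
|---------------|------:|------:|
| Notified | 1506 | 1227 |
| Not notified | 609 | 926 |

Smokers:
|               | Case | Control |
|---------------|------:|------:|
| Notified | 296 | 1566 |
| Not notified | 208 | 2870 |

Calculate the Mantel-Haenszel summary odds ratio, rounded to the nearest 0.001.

2.069

OR_MH = Σ(aᵢdᵢ/nᵢ) / Σ(bᵢcᵢ/nᵢ), where nᵢ is the stratum total.
Stratum 1 (Non-smokers): n = 4268; a·d/n = 1506·926/4268 = 326.7470; b·c/n = 1227·609/4268 = 175.0804
Stratum 2 (Smokers): n = 4940; a·d/n = 296·2870/4940 = 171.9676; b·c/n = 1566·208/4940 = 65.9368
OR_MH = (326.7470 + 171.9676) / (175.0804 + 65.9368) = 498.7146 / 241.0172 = 2.06921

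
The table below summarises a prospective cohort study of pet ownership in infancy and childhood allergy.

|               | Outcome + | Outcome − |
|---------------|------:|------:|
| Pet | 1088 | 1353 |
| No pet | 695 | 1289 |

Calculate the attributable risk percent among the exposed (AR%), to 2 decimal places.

21.41

Cells: a = 1088, b = 1353, c = 695, d = 1289.
Risk in exposed = 1088/2441 = 0.44572; risk in unexposed = 695/1984 = 0.35030.
RR = 0.44572/0.35030 = 1.27238
AR% = (RR − 1)/RR × 100 = (1.27238 − 1)/1.27238 × 100 = 21.4073%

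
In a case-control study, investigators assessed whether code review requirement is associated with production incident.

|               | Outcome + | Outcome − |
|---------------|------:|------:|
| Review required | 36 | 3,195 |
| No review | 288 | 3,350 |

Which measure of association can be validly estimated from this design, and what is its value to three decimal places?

0.131

Cells: a = 36, b = 3195, c = 288, d = 3350.
This is a case-control study: participants were sampled on outcome status, so risks in the source population cannot be estimated directly — relative risk is not valid here. The odds ratio is the appropriate measure.
OR = (a·d)/(b·c) = (36 × 3350) / (3195 × 288) = 120600 / 920160 = 0.13106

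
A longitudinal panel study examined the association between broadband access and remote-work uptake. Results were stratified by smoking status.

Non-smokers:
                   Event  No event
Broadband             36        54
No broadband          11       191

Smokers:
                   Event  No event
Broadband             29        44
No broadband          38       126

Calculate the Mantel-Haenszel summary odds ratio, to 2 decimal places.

4.29

OR_MH = Σ(aᵢdᵢ/nᵢ) / Σ(bᵢcᵢ/nᵢ), where nᵢ is the stratum total.
Stratum 1 (Non-smokers): n = 292; a·d/n = 36·191/292 = 23.5479; b·c/n = 54·11/292 = 2.0342
Stratum 2 (Smokers): n = 237; a·d/n = 29·126/237 = 15.4177; b·c/n = 44·38/237 = 7.0549
OR_MH = (23.5479 + 15.4177) / (2.0342 + 7.0549) = 38.9657 / 9.0891 = 4.28708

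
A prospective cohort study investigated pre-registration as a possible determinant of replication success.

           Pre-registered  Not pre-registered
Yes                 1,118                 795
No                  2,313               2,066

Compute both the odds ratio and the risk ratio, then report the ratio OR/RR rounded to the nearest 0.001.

Reading the table with exposure as columns: a = 1118 (Pre-registered, case), b = 2313 (Pre-registered, non-case), c = 795 (Not pre-registered, case), d = 2066.
OR = (1118·2066)/(2313·795) = 2309788/1838835 = 1.25611
Risk in exposed = 1118/3431 = 0.32585; risk in unexposed = 795/2861 = 0.27787; RR = 1.17266
OR/RR = 1.25611 / 1.17266 = 1.07117
The outcome is not rare, so the OR lies further from 1 than the RR.

1.071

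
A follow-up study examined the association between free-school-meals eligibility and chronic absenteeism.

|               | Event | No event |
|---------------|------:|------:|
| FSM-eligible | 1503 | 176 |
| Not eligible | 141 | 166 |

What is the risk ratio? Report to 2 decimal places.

Cells: a = 1503, b = 176, c = 141, d = 166.
Risk in exposed = 1503/1679 = 0.89518; risk in unexposed = 141/307 = 0.45928.
RR = 0.89518 / 0.45928 = 1.94907
The risk among the exposed is 1.95 times that among the unexposed.

1.95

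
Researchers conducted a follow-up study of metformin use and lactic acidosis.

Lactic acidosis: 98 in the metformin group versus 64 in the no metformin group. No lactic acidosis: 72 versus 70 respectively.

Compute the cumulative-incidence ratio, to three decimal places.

From the description: a = 98, b = 72, c = 64, d = 70.
Risk in exposed = 98/170 = 0.57647; risk in unexposed = 64/134 = 0.47761.
RR = 0.57647 / 0.47761 = 1.20699
The risk among the exposed is 1.21 times that among the unexposed.

1.207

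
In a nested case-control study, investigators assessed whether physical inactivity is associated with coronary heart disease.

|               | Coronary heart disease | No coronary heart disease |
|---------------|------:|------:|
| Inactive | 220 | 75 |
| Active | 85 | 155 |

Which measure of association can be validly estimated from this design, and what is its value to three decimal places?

5.349

Cells: a = 220, b = 75, c = 85, d = 155.
This is a nested case-control study: participants were sampled on outcome status, so risks in the source population cannot be estimated directly — relative risk is not valid here. The odds ratio is the appropriate measure.
OR = (a·d)/(b·c) = (220 × 155) / (75 × 85) = 34100 / 6375 = 5.34902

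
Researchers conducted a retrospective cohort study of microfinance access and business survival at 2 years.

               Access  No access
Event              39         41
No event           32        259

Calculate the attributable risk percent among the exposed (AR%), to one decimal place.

Reading the table with exposure as columns: a = 39 (Access, case), b = 32 (Access, non-case), c = 41 (No access, case), d = 259.
Risk in exposed = 39/71 = 0.54930; risk in unexposed = 41/300 = 0.13667.
RR = 0.54930/0.13667 = 4.01924
AR% = (RR − 1)/RR × 100 = (4.01924 − 1)/4.01924 × 100 = 75.1197%

75.1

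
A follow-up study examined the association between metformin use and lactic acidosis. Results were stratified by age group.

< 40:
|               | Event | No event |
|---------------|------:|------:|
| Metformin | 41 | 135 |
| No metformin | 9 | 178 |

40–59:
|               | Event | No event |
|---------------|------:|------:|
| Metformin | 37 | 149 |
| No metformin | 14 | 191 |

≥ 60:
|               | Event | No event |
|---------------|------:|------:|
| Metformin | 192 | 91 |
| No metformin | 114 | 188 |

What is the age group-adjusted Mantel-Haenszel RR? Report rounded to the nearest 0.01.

RR_MH = Σ(aᵢ·n₀ᵢ/nᵢ) / Σ(cᵢ·n₁ᵢ/nᵢ), with n₁ᵢ = aᵢ+bᵢ (exposed), n₀ᵢ = cᵢ+dᵢ (unexposed), nᵢ = n₁ᵢ+n₀ᵢ.
Stratum 1 (< 40): n₁ = 176, n₀ = 187, n = 363; a·n₀/n = 41·187/363 = 21.1212; c·n₁/n = 9·176/363 = 4.3636
Stratum 2 (40–59): n₁ = 186, n₀ = 205, n = 391; a·n₀/n = 37·205/391 = 19.3990; c·n₁/n = 14·186/391 = 6.6598
Stratum 3 (≥ 60): n₁ = 283, n₀ = 302, n = 585; a·n₀/n = 192·302/585 = 99.1179; c·n₁/n = 114·283/585 = 55.1487
RR_MH = (21.1212 + 19.3990 + 99.1179) / (4.3636 + 6.6598 + 55.1487) = 139.6381 / 66.1722 = 2.11022

2.11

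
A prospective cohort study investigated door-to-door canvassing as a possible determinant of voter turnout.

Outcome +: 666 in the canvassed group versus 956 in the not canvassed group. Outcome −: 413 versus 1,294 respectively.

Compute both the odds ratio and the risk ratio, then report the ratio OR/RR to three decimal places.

1.503

From the description: a = 666, b = 413, c = 956, d = 1294.
OR = (666·1294)/(413·956) = 861804/394828 = 2.18273
Risk in exposed = 666/1079 = 0.61724; risk in unexposed = 956/2250 = 0.42489; RR = 1.45270
OR/RR = 2.18273 / 1.45270 = 1.50253
The outcome is not rare, so the OR lies further from 1 than the RR.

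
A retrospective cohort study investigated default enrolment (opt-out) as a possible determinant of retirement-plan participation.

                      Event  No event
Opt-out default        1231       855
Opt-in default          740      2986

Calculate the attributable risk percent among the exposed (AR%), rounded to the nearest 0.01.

66.35

Cells: a = 1231, b = 855, c = 740, d = 2986.
Risk in exposed = 1231/2086 = 0.59012; risk in unexposed = 740/3726 = 0.19860.
RR = 0.59012/0.19860 = 2.97136
AR% = (RR − 1)/RR × 100 = (2.97136 − 1)/2.97136 × 100 = 66.3453%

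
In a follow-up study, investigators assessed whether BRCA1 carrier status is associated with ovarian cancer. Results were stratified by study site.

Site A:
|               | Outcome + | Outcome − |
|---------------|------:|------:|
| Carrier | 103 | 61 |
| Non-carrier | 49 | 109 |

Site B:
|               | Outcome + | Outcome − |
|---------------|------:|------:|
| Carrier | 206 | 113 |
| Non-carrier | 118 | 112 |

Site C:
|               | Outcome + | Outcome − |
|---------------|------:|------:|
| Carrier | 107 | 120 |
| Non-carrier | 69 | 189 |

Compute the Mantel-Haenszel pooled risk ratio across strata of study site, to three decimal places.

RR_MH = Σ(aᵢ·n₀ᵢ/nᵢ) / Σ(cᵢ·n₁ᵢ/nᵢ), with n₁ᵢ = aᵢ+bᵢ (exposed), n₀ᵢ = cᵢ+dᵢ (unexposed), nᵢ = n₁ᵢ+n₀ᵢ.
Stratum 1 (Site A): n₁ = 164, n₀ = 158, n = 322; a·n₀/n = 103·158/322 = 50.5404; c·n₁/n = 49·164/322 = 24.9565
Stratum 2 (Site B): n₁ = 319, n₀ = 230, n = 549; a·n₀/n = 206·230/549 = 86.3024; c·n₁/n = 118·319/549 = 68.5647
Stratum 3 (Site C): n₁ = 227, n₀ = 258, n = 485; a·n₀/n = 107·258/485 = 56.9196; c·n₁/n = 69·227/485 = 32.2948
RR_MH = (50.5404 + 86.3024 + 56.9196) / (24.9565 + 68.5647 + 32.2948) = 193.7623 / 125.8160 = 1.54004

1.540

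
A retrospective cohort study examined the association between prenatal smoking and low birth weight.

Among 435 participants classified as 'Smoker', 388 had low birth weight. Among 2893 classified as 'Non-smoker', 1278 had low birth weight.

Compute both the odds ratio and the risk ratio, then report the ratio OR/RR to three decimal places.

From the description: a = 388, b = 47, c = 1278, d = 1615.
OR = (388·1615)/(47·1278) = 626620/60066 = 10.43219
Risk in exposed = 388/435 = 0.89195; risk in unexposed = 1278/2893 = 0.44176; RR = 2.01911
OR/RR = 10.43219 / 2.01911 = 5.16673
The outcome is not rare, so the OR lies further from 1 than the RR.

5.167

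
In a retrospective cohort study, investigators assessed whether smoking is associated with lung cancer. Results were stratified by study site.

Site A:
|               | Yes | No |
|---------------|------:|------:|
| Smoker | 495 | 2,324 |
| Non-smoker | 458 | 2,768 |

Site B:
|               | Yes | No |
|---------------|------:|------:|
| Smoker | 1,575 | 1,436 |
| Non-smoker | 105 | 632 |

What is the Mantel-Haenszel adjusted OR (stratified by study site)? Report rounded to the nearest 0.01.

OR_MH = Σ(aᵢdᵢ/nᵢ) / Σ(bᵢcᵢ/nᵢ), where nᵢ is the stratum total.
Stratum 1 (Site A): n = 6045; a·d/n = 495·2768/6045 = 226.6600; b·c/n = 2324·458/6045 = 176.0781
Stratum 2 (Site B): n = 3748; a·d/n = 1575·632/3748 = 265.5816; b·c/n = 1436·105/3748 = 40.2295
OR_MH = (226.6600 + 265.5816) / (176.0781 + 40.2295) = 492.2417 / 216.3075 = 2.27566

2.28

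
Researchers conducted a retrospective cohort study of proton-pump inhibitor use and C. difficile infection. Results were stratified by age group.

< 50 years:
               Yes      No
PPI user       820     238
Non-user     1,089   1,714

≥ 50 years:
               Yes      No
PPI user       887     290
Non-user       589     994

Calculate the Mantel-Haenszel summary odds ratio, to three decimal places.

OR_MH = Σ(aᵢdᵢ/nᵢ) / Σ(bᵢcᵢ/nᵢ), where nᵢ is the stratum total.
Stratum 1 (< 50 years): n = 3861; a·d/n = 820·1714/3861 = 364.0197; b·c/n = 238·1089/3861 = 67.1282
Stratum 2 (≥ 50 years): n = 2760; a·d/n = 887·994/2760 = 319.4486; b·c/n = 290·589/2760 = 61.8877
OR_MH = (364.0197 + 319.4486) / (67.1282 + 61.8877) = 683.4682 / 129.0159 = 5.29755

5.298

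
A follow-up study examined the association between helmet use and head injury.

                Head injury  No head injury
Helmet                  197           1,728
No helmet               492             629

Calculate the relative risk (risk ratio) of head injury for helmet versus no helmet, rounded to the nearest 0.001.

Cells: a = 197, b = 1728, c = 492, d = 629.
Risk in exposed = 197/1925 = 0.10234; risk in unexposed = 492/1121 = 0.43889.
RR = 0.10234 / 0.43889 = 0.23317
The risk is 77% lower among the exposed than among the unexposed.

0.233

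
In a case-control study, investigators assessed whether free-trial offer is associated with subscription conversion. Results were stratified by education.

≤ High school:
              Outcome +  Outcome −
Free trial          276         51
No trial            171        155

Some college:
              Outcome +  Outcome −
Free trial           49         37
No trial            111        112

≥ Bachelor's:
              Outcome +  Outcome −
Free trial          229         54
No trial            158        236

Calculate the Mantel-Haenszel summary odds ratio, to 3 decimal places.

OR_MH = Σ(aᵢdᵢ/nᵢ) / Σ(bᵢcᵢ/nᵢ), where nᵢ is the stratum total.
Stratum 1 (≤ High school): n = 653; a·d/n = 276·155/653 = 65.5130; b·c/n = 51·171/653 = 13.3553
Stratum 2 (Some college): n = 309; a·d/n = 49·112/309 = 17.7605; b·c/n = 37·111/309 = 13.2913
Stratum 3 (≥ Bachelor's): n = 677; a·d/n = 229·236/677 = 79.8287; b·c/n = 54·158/677 = 12.6027
OR_MH = (65.5130 + 17.7605 + 79.8287) / (13.3553 + 13.2913 + 12.6027) = 163.1022 / 39.2492 = 4.15555

4.156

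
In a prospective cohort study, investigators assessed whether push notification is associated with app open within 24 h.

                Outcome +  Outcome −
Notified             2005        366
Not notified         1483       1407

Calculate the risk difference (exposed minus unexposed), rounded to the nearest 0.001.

0.332

Cells: a = 2005, b = 366, c = 1483, d = 1407.
Risk in exposed = 2005/2371 = 0.845635; risk in unexposed = 1483/2890 = 0.513149.
Risk difference = 0.845635 − 0.513149 = 0.332486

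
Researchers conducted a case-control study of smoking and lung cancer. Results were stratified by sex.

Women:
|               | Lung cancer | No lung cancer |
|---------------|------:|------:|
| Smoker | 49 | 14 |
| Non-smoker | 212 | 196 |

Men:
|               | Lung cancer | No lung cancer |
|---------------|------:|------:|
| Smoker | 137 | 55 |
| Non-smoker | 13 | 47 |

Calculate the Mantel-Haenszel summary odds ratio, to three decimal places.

5.027

OR_MH = Σ(aᵢdᵢ/nᵢ) / Σ(bᵢcᵢ/nᵢ), where nᵢ is the stratum total.
Stratum 1 (Women): n = 471; a·d/n = 49·196/471 = 20.3907; b·c/n = 14·212/471 = 6.3015
Stratum 2 (Men): n = 252; a·d/n = 137·47/252 = 25.5516; b·c/n = 55·13/252 = 2.8373
OR_MH = (20.3907 + 25.5516) / (6.3015 + 2.8373) = 45.9422 / 9.1388 = 5.02717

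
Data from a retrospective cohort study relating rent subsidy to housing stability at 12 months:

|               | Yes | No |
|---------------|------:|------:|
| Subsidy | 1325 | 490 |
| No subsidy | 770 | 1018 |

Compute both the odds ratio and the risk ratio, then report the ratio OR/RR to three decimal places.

2.109

Cells: a = 1325, b = 490, c = 770, d = 1018.
OR = (1325·1018)/(490·770) = 1348850/377300 = 3.57501
Risk in exposed = 1325/1815 = 0.73003; risk in unexposed = 770/1788 = 0.43065; RR = 1.69518
OR/RR = 3.57501 / 1.69518 = 2.10892
The outcome is not rare, so the OR lies further from 1 than the RR.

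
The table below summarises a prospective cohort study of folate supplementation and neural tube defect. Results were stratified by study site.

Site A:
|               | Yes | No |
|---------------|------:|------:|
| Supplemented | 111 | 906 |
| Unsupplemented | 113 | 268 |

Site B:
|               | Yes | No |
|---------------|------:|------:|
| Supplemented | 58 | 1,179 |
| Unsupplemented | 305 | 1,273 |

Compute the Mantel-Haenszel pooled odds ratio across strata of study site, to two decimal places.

OR_MH = Σ(aᵢdᵢ/nᵢ) / Σ(bᵢcᵢ/nᵢ), where nᵢ is the stratum total.
Stratum 1 (Site A): n = 1398; a·d/n = 111·268/1398 = 21.2790; b·c/n = 906·113/1398 = 73.2318
Stratum 2 (Site B): n = 2815; a·d/n = 58·1273/2815 = 26.2288; b·c/n = 1179·305/2815 = 127.7425
OR_MH = (21.2790 + 26.2288) / (73.2318 + 127.7425) = 47.5077 / 200.9742 = 0.23639

0.24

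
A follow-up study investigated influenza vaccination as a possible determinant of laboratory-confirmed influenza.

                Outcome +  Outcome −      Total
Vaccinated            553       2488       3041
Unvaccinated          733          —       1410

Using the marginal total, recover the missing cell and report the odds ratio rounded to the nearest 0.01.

The missing cell is in the unexposed row: 1410 − 733 = 677.
So a = 553, b = 2488, c = 733, d = 677.
OR = (a·d)/(b·c) = (553 × 677) / (2488 × 733) = 374381 / 1823704 = 0.20529

0.21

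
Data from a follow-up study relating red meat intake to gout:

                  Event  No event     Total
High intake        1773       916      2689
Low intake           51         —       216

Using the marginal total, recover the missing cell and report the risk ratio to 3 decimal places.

The missing cell is in the unexposed row: 216 − 51 = 165.
So a = 1773, b = 916, c = 51, d = 165.
RR = [a/(a+b)] / [c/(c+d)] = (1773/2689) / (51/216) = 0.65935/0.23611 = 2.79255

2.793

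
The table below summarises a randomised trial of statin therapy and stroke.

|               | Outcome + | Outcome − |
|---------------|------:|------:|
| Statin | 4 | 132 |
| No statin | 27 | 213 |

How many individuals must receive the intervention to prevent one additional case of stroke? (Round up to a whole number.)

13

Risk in treated group = 4/136 = 0.02941; risk in control = 27/240 = 0.11250.
Absolute risk reduction = 0.11250 − 0.02941 = 0.08309
NNT = 1 / ARR = 1 / 0.08309 = 12.035 → round up → 13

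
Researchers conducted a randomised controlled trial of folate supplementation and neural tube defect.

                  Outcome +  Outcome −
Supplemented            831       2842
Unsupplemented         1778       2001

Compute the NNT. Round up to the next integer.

Risk in treated group = 831/3673 = 0.22625; risk in control = 1778/3779 = 0.47049.
Absolute risk reduction = 0.47049 − 0.22625 = 0.24425
NNT = 1 / ARR = 1 / 0.24425 = 4.094 → round up → 5

5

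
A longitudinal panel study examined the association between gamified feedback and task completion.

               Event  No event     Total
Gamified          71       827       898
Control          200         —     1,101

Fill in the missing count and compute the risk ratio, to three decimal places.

0.435

The missing cell is in the unexposed row: 1101 − 200 = 901.
So a = 71, b = 827, c = 200, d = 901.
RR = [a/(a+b)] / [c/(c+d)] = (71/898) / (200/1101) = 0.07906/0.18165 = 0.43525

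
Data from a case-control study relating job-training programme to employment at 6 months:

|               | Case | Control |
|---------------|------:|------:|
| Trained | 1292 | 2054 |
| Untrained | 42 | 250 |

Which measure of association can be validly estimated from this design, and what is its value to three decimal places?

3.744

Cells: a = 1292, b = 2054, c = 42, d = 250.
This is a case-control study: participants were sampled on outcome status, so risks in the source population cannot be estimated directly — relative risk is not valid here. The odds ratio is the appropriate measure.
OR = (a·d)/(b·c) = (1292 × 250) / (2054 × 42) = 323000 / 86268 = 3.74415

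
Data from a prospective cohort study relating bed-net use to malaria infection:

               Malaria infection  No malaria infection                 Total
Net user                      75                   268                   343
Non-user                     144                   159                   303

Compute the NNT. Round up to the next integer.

4

Risk in treated group = 75/343 = 0.21866; risk in control = 144/303 = 0.47525.
Absolute risk reduction = 0.47525 − 0.21866 = 0.25659
NNT = 1 / ARR = 1 / 0.25659 = 3.897 → round up → 4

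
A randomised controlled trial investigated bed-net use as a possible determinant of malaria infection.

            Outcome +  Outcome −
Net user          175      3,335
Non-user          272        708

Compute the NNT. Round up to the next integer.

Risk in treated group = 175/3510 = 0.04986; risk in control = 272/980 = 0.27755.
Absolute risk reduction = 0.27755 − 0.04986 = 0.22769
NNT = 1 / ARR = 1 / 0.22769 = 4.392 → round up → 5

5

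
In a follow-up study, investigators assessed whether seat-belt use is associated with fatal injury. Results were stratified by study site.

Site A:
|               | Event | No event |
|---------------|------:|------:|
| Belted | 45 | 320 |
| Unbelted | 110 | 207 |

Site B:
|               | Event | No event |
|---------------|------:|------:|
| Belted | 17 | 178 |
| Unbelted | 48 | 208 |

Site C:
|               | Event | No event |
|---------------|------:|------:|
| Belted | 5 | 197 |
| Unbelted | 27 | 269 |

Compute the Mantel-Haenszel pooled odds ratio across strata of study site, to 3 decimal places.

OR_MH = Σ(aᵢdᵢ/nᵢ) / Σ(bᵢcᵢ/nᵢ), where nᵢ is the stratum total.
Stratum 1 (Site A): n = 682; a·d/n = 45·207/682 = 13.6584; b·c/n = 320·110/682 = 51.6129
Stratum 2 (Site B): n = 451; a·d/n = 17·208/451 = 7.8404; b·c/n = 178·48/451 = 18.9446
Stratum 3 (Site C): n = 498; a·d/n = 5·269/498 = 2.7008; b·c/n = 197·27/498 = 10.6807
OR_MH = (13.6584 + 7.8404 + 2.7008) / (51.6129 + 18.9446 + 10.6807) = 24.1995 / 81.2382 = 0.29788

0.298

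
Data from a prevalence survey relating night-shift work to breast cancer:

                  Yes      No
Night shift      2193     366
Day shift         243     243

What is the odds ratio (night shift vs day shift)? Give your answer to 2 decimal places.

Cells: a = 2193, b = 366, c = 243, d = 243.
OR = (a·d)/(b·c) = (2193 × 243) / (366 × 243) = 532899 / 88938 = 5.99180
The odds of breast cancer are about 5.99 times as high in the night shift group.

5.99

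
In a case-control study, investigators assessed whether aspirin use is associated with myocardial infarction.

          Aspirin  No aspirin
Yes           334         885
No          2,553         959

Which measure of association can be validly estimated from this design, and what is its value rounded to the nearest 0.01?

0.14

Reading the table with exposure as columns: a = 334 (Aspirin, case), b = 2553 (Aspirin, non-case), c = 885 (No aspirin, case), d = 959.
This is a case-control study: participants were sampled on outcome status, so risks in the source population cannot be estimated directly — relative risk is not valid here. The odds ratio is the appropriate measure.
OR = (a·d)/(b·c) = (334 × 959) / (2553 × 885) = 320306 / 2259405 = 0.14177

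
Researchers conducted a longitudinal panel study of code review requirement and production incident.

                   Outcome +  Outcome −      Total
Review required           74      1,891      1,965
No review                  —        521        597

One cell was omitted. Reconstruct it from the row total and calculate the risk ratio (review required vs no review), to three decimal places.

0.296

The missing cell is in the unexposed row: 597 − 521 = 76.
So a = 74, b = 1891, c = 76, d = 521.
RR = [a/(a+b)] / [c/(c+d)] = (74/1965) / (76/597) = 0.03766/0.12730 = 0.29582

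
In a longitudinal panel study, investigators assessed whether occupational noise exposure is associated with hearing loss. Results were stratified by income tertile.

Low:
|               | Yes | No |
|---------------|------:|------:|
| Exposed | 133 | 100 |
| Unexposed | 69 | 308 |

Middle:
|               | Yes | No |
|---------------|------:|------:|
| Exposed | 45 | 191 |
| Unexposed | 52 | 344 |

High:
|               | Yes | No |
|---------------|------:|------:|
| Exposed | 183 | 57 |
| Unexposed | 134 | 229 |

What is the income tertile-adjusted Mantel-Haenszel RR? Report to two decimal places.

2.23

RR_MH = Σ(aᵢ·n₀ᵢ/nᵢ) / Σ(cᵢ·n₁ᵢ/nᵢ), with n₁ᵢ = aᵢ+bᵢ (exposed), n₀ᵢ = cᵢ+dᵢ (unexposed), nᵢ = n₁ᵢ+n₀ᵢ.
Stratum 1 (Low): n₁ = 233, n₀ = 377, n = 610; a·n₀/n = 133·377/610 = 82.1984; c·n₁/n = 69·233/610 = 26.3557
Stratum 2 (Middle): n₁ = 236, n₀ = 396, n = 632; a·n₀/n = 45·396/632 = 28.1962; c·n₁/n = 52·236/632 = 19.4177
Stratum 3 (High): n₁ = 240, n₀ = 363, n = 603; a·n₀/n = 183·363/603 = 110.1642; c·n₁/n = 134·240/603 = 53.3333
RR_MH = (82.1984 + 28.1962 + 110.1642) / (26.3557 + 19.4177 + 53.3333) = 220.5587 / 99.1068 = 2.22547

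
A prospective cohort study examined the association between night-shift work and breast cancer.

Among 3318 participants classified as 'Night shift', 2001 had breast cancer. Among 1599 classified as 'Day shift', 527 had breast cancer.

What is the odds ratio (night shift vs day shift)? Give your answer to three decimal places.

From the description: a = 2001, b = 1317, c = 527, d = 1072.
OR = (a·d)/(b·c) = (2001 × 1072) / (1317 × 527) = 2145072 / 694059 = 3.09062
The odds of breast cancer are about 3.09 times as high in the night shift group.

3.091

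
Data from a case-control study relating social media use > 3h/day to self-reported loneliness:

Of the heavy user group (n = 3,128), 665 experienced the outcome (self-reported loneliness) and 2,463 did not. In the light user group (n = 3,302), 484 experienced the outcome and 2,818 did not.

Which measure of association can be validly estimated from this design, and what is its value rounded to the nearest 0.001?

From the description: a = 665, b = 2463, c = 484, d = 2818.
This is a case-control study: participants were sampled on outcome status, so risks in the source population cannot be estimated directly — relative risk is not valid here. The odds ratio is the appropriate measure.
OR = (a·d)/(b·c) = (665 × 2818) / (2463 × 484) = 1873970 / 1192092 = 1.57200

1.572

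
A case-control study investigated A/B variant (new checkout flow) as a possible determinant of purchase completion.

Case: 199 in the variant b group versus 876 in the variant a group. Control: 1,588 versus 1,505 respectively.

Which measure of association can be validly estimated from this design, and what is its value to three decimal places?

From the description: a = 199, b = 1588, c = 876, d = 1505.
This is a case-control study: participants were sampled on outcome status, so risks in the source population cannot be estimated directly — relative risk is not valid here. The odds ratio is the appropriate measure.
OR = (a·d)/(b·c) = (199 × 1505) / (1588 × 876) = 299495 / 1391088 = 0.21530

0.215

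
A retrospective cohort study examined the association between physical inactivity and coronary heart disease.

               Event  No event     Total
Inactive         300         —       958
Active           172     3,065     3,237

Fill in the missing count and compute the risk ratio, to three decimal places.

5.893

The missing cell is in the exposed row: 958 − 300 = 658.
So a = 300, b = 658, c = 172, d = 3065.
RR = [a/(a+b)] / [c/(c+d)] = (300/958) / (172/3237) = 0.31315/0.05314 = 5.89346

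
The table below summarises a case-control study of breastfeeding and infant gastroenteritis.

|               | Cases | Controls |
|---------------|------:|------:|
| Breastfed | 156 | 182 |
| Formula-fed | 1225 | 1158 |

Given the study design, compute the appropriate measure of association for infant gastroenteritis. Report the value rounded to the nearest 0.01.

0.81

Cells: a = 156, b = 182, c = 1225, d = 1158.
This is a case-control study: participants were sampled on outcome status, so risks in the source population cannot be estimated directly — relative risk is not valid here. The odds ratio is the appropriate measure.
OR = (a·d)/(b·c) = (156 × 1158) / (182 × 1225) = 180648 / 222950 = 0.81026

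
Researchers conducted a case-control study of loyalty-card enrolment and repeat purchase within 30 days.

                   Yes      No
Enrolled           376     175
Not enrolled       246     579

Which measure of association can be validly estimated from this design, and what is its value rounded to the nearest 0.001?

Cells: a = 376, b = 175, c = 246, d = 579.
This is a case-control study: participants were sampled on outcome status, so risks in the source population cannot be estimated directly — relative risk is not valid here. The odds ratio is the appropriate measure.
OR = (a·d)/(b·c) = (376 × 579) / (175 × 246) = 217704 / 43050 = 5.05700

5.057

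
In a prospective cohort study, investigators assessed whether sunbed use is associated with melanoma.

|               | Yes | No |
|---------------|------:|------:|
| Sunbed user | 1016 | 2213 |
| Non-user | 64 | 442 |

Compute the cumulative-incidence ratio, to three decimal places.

2.488

Cells: a = 1016, b = 2213, c = 64, d = 442.
Risk in exposed = 1016/3229 = 0.31465; risk in unexposed = 64/506 = 0.12648.
RR = 0.31465 / 0.12648 = 2.48769
The risk among the exposed is 2.49 times that among the unexposed.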